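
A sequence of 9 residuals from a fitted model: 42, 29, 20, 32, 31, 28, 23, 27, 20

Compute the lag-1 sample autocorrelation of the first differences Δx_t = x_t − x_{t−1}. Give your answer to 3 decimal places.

First differences Δx: -13, -9, 12, -1, -3, -5, 4, -7
Mean of differences = -2.7500
Numerator Σ(Δx_t−Δx̄)(Δx_{t+1}−Δx̄) = -46.0625
Denominator Σ(Δx_t−Δx̄)² = 433.5000
r_1(Δx) = -46.0625 / 433.5000 = -0.106

-0.106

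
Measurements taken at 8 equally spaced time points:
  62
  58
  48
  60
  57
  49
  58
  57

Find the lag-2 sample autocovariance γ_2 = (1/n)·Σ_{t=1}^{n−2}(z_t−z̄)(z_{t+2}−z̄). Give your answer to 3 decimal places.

Mean z̄ = (62 + 58 + 48 + 60 + 57 + 49 + 58 + 57)/8 = 56.1250
Σ_{t=1}^{6}(z_t−z̄)(z_{t+2}−z̄) = -79.7813
γ_2 = -79.7813 / 8 = -9.973

-9.973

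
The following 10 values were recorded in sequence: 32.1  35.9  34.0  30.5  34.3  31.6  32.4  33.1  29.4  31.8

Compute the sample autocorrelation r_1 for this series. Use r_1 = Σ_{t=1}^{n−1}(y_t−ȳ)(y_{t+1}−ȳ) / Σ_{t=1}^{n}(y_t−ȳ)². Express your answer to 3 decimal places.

-0.128

Mean ȳ = (32.1 + 35.9 + 34.0 + 30.5 + 34.3 + 31.6 + 32.4 + 33.1 + 29.4 + 31.8)/10 = 32.5100
Numerator Σ_{t=1}^{9}(y_t−ȳ)(y_{t+1}−ȳ) = -4.1521
Denominator Σ(y_t−ȳ)² = 32.4890
r_1 = -4.1521 / 32.4890 = -0.128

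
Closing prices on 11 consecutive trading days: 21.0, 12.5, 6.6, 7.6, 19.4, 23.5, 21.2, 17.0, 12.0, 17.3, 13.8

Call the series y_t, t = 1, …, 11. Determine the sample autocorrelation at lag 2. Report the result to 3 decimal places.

-0.320

Mean ȳ = (21.0 + 12.5 + 6.6 + 7.6 + 19.4 + 23.5 + 21.2 + 17.0 + 12.0 + 17.3 + 13.8)/11 = 15.6273
Numerator Σ_{t=1}^{9}(y_t−ȳ)(y_{t+2}−ȳ) = -100.1097
Denominator Σ(y_t−ȳ)² = 313.0218
r_2 = -100.1097 / 313.0218 = -0.320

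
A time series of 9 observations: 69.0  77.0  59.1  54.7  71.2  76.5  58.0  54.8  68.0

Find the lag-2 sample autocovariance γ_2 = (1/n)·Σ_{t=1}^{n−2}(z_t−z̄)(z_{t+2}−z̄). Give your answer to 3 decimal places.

Mean z̄ = (69.0 + 77.0 + 59.1 + 54.7 + 71.2 + 76.5 + 58.0 + 54.8 + 68.0)/9 = 65.3667
Σ_{t=1}^{7}(z_t−z̄)(z_{t+2}−z̄) = -482.1822
γ_2 = -482.1822 / 9 = -53.576

-53.576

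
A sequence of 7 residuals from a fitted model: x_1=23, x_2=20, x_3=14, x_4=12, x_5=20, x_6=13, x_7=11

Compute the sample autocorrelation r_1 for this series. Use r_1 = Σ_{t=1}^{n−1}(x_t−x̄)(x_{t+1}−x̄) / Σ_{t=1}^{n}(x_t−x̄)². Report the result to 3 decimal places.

0.112

Mean x̄ = (23 + 20 + 14 + 12 + 20 + 13 + 11)/7 = 16.1429
Deviations from mean: 6.8571, 3.8571, -2.1429, -4.1429, 3.8571, -3.1429, -5.1429
Numerator Σ_{t=1}^{6}(x_t−x̄)(x_{t+1}−x̄) = 15.1224
Denominator Σ(x_t−x̄)² = 134.8571
r_1 = 15.1224 / 134.8571 = 0.112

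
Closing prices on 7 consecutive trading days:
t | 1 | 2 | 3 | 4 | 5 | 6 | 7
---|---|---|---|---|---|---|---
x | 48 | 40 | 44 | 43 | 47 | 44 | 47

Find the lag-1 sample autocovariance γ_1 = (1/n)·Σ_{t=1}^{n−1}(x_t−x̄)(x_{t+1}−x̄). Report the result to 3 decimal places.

Mean x̄ = (48 + 40 + 44 + 43 + 47 + 44 + 47)/7 = 44.7143
Σ_{t=1}^{6}(x_t−x̄)(x_{t+1}−x̄) = -18.0816
γ_1 = -18.0816 / 7 = -2.583

-2.583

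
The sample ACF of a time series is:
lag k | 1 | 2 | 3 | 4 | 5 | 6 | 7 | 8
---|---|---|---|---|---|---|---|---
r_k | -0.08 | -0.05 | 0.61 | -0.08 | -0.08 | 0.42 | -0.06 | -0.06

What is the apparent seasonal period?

3

The largest autocorrelation is r_3 = 0.61, with a weaker echo at lag 6 (0.42); the remaining lags stay at or below -0.05.
The dominant spike at lag 3 indicates a seasonal period of 3.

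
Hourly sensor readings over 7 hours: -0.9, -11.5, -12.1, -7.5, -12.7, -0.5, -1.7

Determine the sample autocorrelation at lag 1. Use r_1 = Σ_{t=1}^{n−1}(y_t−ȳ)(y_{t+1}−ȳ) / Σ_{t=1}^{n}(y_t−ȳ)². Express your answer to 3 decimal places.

Mean ȳ = (-0.9 − 11.5 − 12.1 − 7.5 − 12.7 − 0.5 − 1.7)/7 = -6.7000
Deviations from mean: 5.8000, -4.8000, -5.4000, -0.8000, -6.0000, 6.2000, 5.0000
Σ(y_t−ȳ)(y_{t+1}−ȳ) = (-27.8400) + (25.9200) + (4.3200) + (4.8000) + (-37.2000) + (31.0000) = 1.0000
Denominator Σ(y_t−ȳ)² = 185.9200
r_1 = 1.0000 / 185.9200 = 0.005

0.005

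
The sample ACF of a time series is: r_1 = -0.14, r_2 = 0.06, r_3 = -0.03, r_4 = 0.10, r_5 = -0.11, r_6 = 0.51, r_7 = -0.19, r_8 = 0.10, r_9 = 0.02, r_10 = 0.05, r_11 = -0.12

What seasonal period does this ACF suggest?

The largest autocorrelation is r_6 = 0.51; the remaining lags stay at or below 0.10.
The dominant spike at lag 6 indicates a seasonal period of 6.

6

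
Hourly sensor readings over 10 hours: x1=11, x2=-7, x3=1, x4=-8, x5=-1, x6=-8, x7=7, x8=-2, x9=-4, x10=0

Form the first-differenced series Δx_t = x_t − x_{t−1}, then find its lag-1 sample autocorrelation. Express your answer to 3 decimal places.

-0.632

First differences Δx: -18, 8, -9, 7, -7, 15, -9, -2, 4
Mean of differences = -1.2222
Numerator Σ(Δx_t−Δx̄)(Δx_{t+1}−Δx̄) = -555.8272
Denominator Σ(Δx_t−Δx̄)² = 879.5556
r_1(Δx) = -555.8272 / 879.5556 = -0.632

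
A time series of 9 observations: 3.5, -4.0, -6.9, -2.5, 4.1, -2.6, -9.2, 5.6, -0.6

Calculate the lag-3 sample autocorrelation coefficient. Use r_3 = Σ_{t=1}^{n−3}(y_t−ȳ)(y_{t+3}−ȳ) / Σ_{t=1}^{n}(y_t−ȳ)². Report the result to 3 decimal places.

Mean ȳ = (3.5 − 4.0 − 6.9 − 2.5 + 4.1 − 2.6 − 9.2 + 5.6 − 0.6)/9 = -1.4000
Numerator Σ_{t=1}^{6}(y_t−ȳ)(y_{t+3}−ȳ) = 33.0300
Denominator Σ(y_t−ȳ)² = 204.4000
r_3 = 33.0300 / 204.4000 = 0.162

0.162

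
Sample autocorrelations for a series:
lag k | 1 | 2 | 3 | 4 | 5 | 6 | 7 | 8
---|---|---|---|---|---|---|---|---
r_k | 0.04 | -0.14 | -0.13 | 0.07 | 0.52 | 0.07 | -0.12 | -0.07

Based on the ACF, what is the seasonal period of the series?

5

The largest autocorrelation is r_5 = 0.52; the remaining lags stay at or below 0.07.
The dominant spike at lag 5 indicates a seasonal period of 5.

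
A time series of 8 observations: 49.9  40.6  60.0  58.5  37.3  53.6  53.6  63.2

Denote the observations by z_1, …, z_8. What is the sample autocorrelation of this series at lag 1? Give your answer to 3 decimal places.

Mean z̄ = (49.9 + 40.6 + 60.0 + 58.5 + 37.3 + 53.6 + 53.6 + 63.2)/8 = 52.0875
Deviations from mean: -2.1875, -11.4875, 7.9125, 6.4125, -14.7875, 1.5125, 1.5125, 11.1125
Numerator Σ_{t=1}^{7}(z_t−z̄)(z_{t+1}−z̄) = -113.1227
Denominator Σ(z_t−z̄)² = 587.2088
r_1 = -113.1227 / 587.2088 = -0.193

-0.193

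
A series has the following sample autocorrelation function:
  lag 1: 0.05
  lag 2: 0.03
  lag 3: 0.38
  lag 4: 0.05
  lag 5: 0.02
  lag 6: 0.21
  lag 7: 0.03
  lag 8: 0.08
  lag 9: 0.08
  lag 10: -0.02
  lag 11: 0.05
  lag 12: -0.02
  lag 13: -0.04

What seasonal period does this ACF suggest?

3

The largest autocorrelation is r_3 = 0.38, with a weaker echo at lag 6 (0.21); the remaining lags stay at or below 0.08.
The dominant spike at lag 3 indicates a seasonal period of 3.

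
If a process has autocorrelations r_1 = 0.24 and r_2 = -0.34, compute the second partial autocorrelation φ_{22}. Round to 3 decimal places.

-0.422

φ_{22} = (r_2 − r_1²) / (1 − r_1²)
r_1² = (0.24)² = 0.0576
Numerator = -0.34 − 0.0576 = -0.3976; denominator = 1 − 0.0576 = 0.9424
φ_{22} = -0.3976 / 0.9424 = -0.422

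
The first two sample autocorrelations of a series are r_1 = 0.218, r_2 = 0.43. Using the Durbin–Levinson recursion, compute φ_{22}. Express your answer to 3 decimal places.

0.402

φ_{22} = (r_2 − r_1²) / (1 − r_1²)
r_1² = (0.218)² = 0.047524
Numerator = 0.43 − 0.0475 = 0.3825; denominator = 1 − 0.0475 = 0.9525
φ_{22} = 0.3825 / 0.9525 = 0.402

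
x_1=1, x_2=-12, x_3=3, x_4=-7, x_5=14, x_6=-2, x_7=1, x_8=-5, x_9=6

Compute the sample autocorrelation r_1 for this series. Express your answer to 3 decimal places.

-0.501

Mean x̄ = (1 − 12 + 3 − 7 + 14 − 2 + 1 − 5 + 6)/9 = -0.1111
Numerator Σ_{t=1}^{8}(x_t−x̄)(x_{t+1}−x̄) = -232.9012
Denominator Σ(x_t−x̄)² = 464.8889
r_1 = -232.9012 / 464.8889 = -0.501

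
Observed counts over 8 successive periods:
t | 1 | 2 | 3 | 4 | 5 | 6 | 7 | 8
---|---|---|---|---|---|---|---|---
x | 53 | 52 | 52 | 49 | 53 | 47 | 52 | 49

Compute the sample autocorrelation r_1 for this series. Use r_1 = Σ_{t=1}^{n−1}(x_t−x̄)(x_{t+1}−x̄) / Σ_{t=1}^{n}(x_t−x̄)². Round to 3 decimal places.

-0.491

Mean x̄ = (53 + 52 + 52 + 49 + 53 + 47 + 52 + 49)/8 = 50.8750
Deviations from mean: 2.1250, 1.1250, 1.1250, -1.8750, 2.1250, -3.8750, 1.1250, -1.8750
Numerator Σ_{t=1}^{7}(x_t−x̄)(x_{t+1}−x̄) = -17.1406
Denominator Σ(x_t−x̄)² = 34.8750
r_1 = -17.1406 / 34.8750 = -0.491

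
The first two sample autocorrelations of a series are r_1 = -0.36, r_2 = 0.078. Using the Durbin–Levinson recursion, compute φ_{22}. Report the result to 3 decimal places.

-0.059

φ_{22} = (r_2 − r_1²) / (1 − r_1²)
r_1² = (-0.36)² = 0.1296
Numerator = 0.078 − 0.1296 = -0.0516; denominator = 1 − 0.1296 = 0.8704
φ_{22} = -0.0516 / 0.8704 = -0.059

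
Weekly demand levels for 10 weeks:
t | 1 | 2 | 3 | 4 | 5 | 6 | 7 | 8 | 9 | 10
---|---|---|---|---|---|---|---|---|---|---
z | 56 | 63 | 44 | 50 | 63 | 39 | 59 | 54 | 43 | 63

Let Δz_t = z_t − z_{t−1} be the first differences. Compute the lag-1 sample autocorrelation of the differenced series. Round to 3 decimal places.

First differences Δz: 7, -19, 6, 13, -24, 20, -5, -11, 20
Mean of differences = 0.7778
Numerator Σ(Δz_t−Δz̄)(Δz_{t+1}−Δz̄) = -1211.0494
Denominator Σ(Δz_t−Δz̄)² = 2131.5556
r_1(Δz) = -1211.0494 / 2131.5556 = -0.568

-0.568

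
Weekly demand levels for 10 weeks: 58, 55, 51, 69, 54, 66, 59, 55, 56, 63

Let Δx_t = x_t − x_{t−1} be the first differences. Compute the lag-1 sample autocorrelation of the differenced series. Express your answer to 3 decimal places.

-0.679

First differences Δx: -3, -4, 18, -15, 12, -7, -4, 1, 7
Mean of differences = 0.5556
Numerator Σ(Δx_t−Δx̄)(Δx_{t+1}−Δx̄) = -563.8642
Denominator Σ(Δx_t−Δx̄)² = 830.2222
r_1(Δx) = -563.8642 / 830.2222 = -0.679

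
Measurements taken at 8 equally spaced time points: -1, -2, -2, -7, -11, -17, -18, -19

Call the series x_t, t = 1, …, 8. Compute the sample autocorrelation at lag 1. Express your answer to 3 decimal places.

0.706

Mean x̄ = (-1 − 2 − 2 − 7 − 11 − 17 − 18 − 19)/8 = -9.6250
Deviations from mean: 8.6250, 7.6250, 7.6250, 2.6250, -1.3750, -7.3750, -8.3750, -9.3750
Σ(x_t−x̄)(x_{t+1}−x̄) = (65.7656) + (58.1406) + (20.0156) + (-3.6094) + (10.1406) + (61.7656) + (78.5156) = 290.7344
Denominator Σ(x_t−x̄)² = 411.8750
r_1 = 290.7344 / 411.8750 = 0.706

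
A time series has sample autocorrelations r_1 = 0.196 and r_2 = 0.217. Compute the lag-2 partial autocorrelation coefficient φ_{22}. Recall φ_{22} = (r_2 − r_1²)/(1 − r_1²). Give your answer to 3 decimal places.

φ_{22} = (r_2 − r_1²) / (1 − r_1²)
r_1² = (0.196)² = 0.038416
Numerator = 0.217 − 0.0384 = 0.1786; denominator = 1 − 0.0384 = 0.9616
φ_{22} = 0.1786 / 0.9616 = 0.186

0.186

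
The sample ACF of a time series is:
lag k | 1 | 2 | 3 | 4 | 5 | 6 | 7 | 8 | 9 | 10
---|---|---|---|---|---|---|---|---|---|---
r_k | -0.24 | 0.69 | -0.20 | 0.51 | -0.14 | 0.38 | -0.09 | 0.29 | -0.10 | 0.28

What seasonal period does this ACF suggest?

The largest autocorrelation is r_2 = 0.69, with weaker echoes at lags 4 (0.51), 6 (0.38), 8 (0.29) and 10 (0.28); the remaining lags stay at or below -0.09.
The dominant spike at lag 2 indicates a seasonal period of 2.

2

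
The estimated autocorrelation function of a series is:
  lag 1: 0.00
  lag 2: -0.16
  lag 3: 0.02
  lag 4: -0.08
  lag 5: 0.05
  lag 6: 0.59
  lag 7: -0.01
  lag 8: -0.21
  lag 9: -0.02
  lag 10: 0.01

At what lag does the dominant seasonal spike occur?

The largest autocorrelation is r_6 = 0.59; the remaining lags stay at or below 0.05.
The dominant spike at lag 6 indicates a seasonal period of 6.

6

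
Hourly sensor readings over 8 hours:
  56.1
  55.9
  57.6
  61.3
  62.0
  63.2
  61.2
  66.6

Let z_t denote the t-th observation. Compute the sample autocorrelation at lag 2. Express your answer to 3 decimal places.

0.252

Mean z̄ = (56.1 + 55.9 + 57.6 + 61.3 + 62.0 + 63.2 + 61.2 + 66.6)/8 = 60.4875
Deviations from mean: -4.3875, -4.5875, -2.8875, 0.8125, 1.5125, 2.7125, 0.7125, 6.1125
Numerator Σ_{t=1}^{6}(z_t−z̄)(z_{t+2}−z̄) = 24.4359
Denominator Σ(z_t−z̄)² = 96.8088
r_2 = 24.4359 / 96.8088 = 0.252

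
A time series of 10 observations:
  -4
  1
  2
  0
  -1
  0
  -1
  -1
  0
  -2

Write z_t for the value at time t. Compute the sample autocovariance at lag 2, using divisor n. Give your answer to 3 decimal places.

-0.832

Mean z̄ = (-4 + 1 + 2 + 0 − 1 + 0 − 1 − 1 + 0 − 2)/10 = -0.6000
Σ_{t=1}^{8}(z_t−z̄)(z_{t+2}−z̄) = -8.3200
γ_2 = -8.3200 / 10 = -0.832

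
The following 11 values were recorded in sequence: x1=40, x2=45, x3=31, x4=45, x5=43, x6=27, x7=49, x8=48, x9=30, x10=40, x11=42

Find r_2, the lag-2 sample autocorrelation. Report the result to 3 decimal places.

-0.455

Mean x̄ = (40 + 45 + 31 + 45 + 43 + 27 + 49 + 48 + 30 + 40 + 42)/11 = 40.0000
Numerator Σ_{t=1}^{9}(x_t−x̄)(x_{t+2}−x̄) = -254.0000
Denominator Σ(x_t−x̄)² = 558.0000
r_2 = -254.0000 / 558.0000 = -0.455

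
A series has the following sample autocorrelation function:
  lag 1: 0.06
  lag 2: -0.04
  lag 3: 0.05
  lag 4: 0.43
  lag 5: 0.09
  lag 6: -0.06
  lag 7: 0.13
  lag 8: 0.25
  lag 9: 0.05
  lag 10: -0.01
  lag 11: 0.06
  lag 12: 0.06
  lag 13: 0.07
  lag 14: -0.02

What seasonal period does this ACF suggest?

The largest autocorrelation is r_4 = 0.43, with a weaker echo at lag 8 (0.25); the remaining lags stay at or below 0.13.
The dominant spike at lag 4 indicates a seasonal period of 4.

4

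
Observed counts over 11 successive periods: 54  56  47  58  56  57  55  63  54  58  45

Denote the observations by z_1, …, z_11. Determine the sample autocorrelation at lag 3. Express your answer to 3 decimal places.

-0.353

Mean z̄ = (54 + 56 + 47 + 58 + 56 + 57 + 55 + 63 + 54 + 58 + 45)/11 = 54.8182
Numerator Σ_{t=1}^{8}(z_t−z̄)(z_{t+3}−z̄) = -89.5537
Denominator Σ(z_t−z̄)² = 253.6364
r_3 = -89.5537 / 253.6364 = -0.353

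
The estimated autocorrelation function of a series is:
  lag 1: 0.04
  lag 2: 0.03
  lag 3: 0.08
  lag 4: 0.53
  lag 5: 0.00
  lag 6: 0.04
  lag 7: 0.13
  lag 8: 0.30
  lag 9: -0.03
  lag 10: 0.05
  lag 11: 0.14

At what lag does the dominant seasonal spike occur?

4

The largest autocorrelation is r_4 = 0.53, with a weaker echo at lag 8 (0.30); the remaining lags stay at or below 0.14.
The dominant spike at lag 4 indicates a seasonal period of 4.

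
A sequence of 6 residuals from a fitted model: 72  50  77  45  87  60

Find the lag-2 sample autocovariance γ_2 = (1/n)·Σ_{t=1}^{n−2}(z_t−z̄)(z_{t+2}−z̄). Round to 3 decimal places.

Mean z̄ = (72 + 50 + 77 + 45 + 87 + 60)/6 = 65.1667
Deviations: 6.8333, -15.1667, 11.8333, -20.1667, 21.8333, -5.1667
Σ_{t=1}^{4}(z_t−z̄)(z_{t+2}−z̄) = 749.2778
γ_2 = 749.2778 / 6 = 124.880

124.880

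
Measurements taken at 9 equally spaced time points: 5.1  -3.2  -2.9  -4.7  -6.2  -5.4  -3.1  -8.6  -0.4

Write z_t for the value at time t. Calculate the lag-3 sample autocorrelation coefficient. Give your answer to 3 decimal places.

-0.030

Mean z̄ = (5.1 − 3.2 − 2.9 − 4.7 − 6.2 − 5.4 − 3.1 − 8.6 − 0.4)/9 = -3.2667
Σ(z_t−z̄)(z_{t+3}−z̄) = (-11.9922) + (-0.1956) + (-0.7822) + (-0.2389) + (15.6444) + (-6.1156) = -3.6800
Denominator Σ(z_t−z̄)² = 122.0400
r_3 = -3.6800 / 122.0400 = -0.030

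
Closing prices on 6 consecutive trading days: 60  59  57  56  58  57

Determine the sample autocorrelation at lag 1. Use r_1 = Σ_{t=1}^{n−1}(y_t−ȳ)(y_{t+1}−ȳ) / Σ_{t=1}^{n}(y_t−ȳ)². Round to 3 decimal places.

Mean ȳ = (60 + 59 + 57 + 56 + 58 + 57)/6 = 57.8333
Deviations from mean: 2.1667, 1.1667, -0.8333, -1.8333, 0.1667, -0.8333
Σ(y_t−ȳ)(y_{t+1}−ȳ) = (2.5278) + (-0.9722) + (1.5278) + (-0.3056) + (-0.1389) = 2.6389
Denominator Σ(y_t−ȳ)² = 10.8333
r_1 = 2.6389 / 10.8333 = 0.244

0.244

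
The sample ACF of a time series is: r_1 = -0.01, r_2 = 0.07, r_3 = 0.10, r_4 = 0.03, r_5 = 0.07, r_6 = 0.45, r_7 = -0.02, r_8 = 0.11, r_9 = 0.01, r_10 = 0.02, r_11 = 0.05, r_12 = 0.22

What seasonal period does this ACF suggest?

The largest autocorrelation is r_6 = 0.45, with a weaker echo at lag 12 (0.22); the remaining lags stay at or below 0.11.
The dominant spike at lag 6 indicates a seasonal period of 6.

6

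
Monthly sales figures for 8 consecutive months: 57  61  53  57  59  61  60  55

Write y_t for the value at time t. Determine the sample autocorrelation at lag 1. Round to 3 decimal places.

Mean ȳ = (57 + 61 + 53 + 57 + 59 + 61 + 60 + 55)/8 = 57.8750
Deviations from mean: -0.8750, 3.1250, -4.8750, -0.8750, 1.1250, 3.1250, 2.1250, -2.8750
Numerator Σ_{t=1}^{7}(y_t−ȳ)(y_{t+1}−ȳ) = -10.6406
Denominator Σ(y_t−ȳ)² = 58.8750
r_1 = -10.6406 / 58.8750 = -0.181

-0.181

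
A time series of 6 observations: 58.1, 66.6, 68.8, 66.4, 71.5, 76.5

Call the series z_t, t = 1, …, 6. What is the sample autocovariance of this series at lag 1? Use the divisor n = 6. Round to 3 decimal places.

Mean z̄ = (58.1 + 66.6 + 68.8 + 66.4 + 71.5 + 76.5)/6 = 67.9833
Deviations: -9.8833, -1.3833, 0.8167, -1.5833, 3.5167, 8.5167
Σ_{t=1}^{5}(z_t−z̄)(z_{t+1}−z̄) = 35.6314
γ_1 = 35.6314 / 6 = 5.939

5.939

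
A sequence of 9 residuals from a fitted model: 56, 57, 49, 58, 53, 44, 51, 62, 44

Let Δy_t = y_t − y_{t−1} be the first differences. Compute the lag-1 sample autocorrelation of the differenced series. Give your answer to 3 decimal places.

First differences Δy: 1, -8, 9, -5, -9, 7, 11, -18
Mean of differences = -1.5000
Numerator Σ(Δy_t−Δȳ)(Δy_{t+1}−Δȳ) = -258.7500
Denominator Σ(Δy_t−Δȳ)² = 728.0000
r_1(Δy) = -258.7500 / 728.0000 = -0.355

-0.355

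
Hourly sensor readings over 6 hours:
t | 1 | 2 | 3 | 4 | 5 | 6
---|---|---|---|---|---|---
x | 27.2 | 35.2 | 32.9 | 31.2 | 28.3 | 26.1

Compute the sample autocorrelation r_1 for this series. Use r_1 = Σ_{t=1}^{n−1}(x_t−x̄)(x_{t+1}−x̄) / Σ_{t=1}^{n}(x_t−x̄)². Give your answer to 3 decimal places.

0.118

Mean x̄ = (27.2 + 35.2 + 32.9 + 31.2 + 28.3 + 26.1)/6 = 30.1500
Σ(x_t−x̄)(x_{t+1}−x̄) = (-14.8975) + (13.8875) + (2.8875) + (-1.9425) + (7.4925) = 7.4275
Denominator Σ(x_t−x̄)² = 62.6950
r_1 = 7.4275 / 62.6950 = 0.118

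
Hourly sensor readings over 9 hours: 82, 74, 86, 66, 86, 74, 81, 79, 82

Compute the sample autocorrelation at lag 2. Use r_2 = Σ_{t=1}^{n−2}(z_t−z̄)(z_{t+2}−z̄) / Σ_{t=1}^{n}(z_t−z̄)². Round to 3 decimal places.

Mean z̄ = (82 + 74 + 86 + 66 + 86 + 74 + 81 + 79 + 82)/9 = 78.8889
Numerator Σ_{t=1}^{7}(z_t−z̄)(z_{t+2}−z̄) = 219.7531
Denominator Σ(z_t−z̄)² = 338.8889
r_2 = 219.7531 / 338.8889 = 0.648

0.648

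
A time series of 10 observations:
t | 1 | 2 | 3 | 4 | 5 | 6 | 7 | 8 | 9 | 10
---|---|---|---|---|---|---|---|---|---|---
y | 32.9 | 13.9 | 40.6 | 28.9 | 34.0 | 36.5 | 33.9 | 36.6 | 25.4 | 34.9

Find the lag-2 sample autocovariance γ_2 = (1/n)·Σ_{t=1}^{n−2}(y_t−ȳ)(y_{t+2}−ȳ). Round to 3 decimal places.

9.672

Mean ȳ = (32.9 + 13.9 + 40.6 + 28.9 + 34.0 + 36.5 + 33.9 + 36.6 + 25.4 + 34.9)/10 = 31.7600
Σ_{t=1}^{8}(y_t−ȳ)(y_{t+2}−ȳ) = 96.7248
γ_2 = 96.7248 / 10 = 9.672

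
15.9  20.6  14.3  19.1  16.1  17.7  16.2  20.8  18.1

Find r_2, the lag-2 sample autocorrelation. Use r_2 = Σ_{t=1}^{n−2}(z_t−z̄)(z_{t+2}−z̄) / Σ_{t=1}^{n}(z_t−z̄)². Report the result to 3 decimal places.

0.431

Mean z̄ = (15.9 + 20.6 + 14.3 + 19.1 + 16.1 + 17.7 + 16.2 + 20.8 + 18.1)/9 = 17.6444
Σ(z_t−z̄)(z_{t+2}−z̄) = (5.8342) + (4.3020) + (5.1653) + (0.0809) + (2.2309) + (0.1753) + (-0.6580) = 17.1305
Denominator Σ(z_t−z̄)² = 39.7222
r_2 = 17.1305 / 39.7222 = 0.431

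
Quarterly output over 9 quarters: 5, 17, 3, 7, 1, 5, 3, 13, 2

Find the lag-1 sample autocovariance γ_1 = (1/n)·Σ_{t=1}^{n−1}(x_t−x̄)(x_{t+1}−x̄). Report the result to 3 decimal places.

-10.512

Mean x̄ = (5 + 17 + 3 + 7 + 1 + 5 + 3 + 13 + 2)/9 = 6.2222
Σ_{t=1}^{8}(x_t−x̄)(x_{t+1}−x̄) = -94.6049
γ_1 = -94.6049 / 9 = -10.512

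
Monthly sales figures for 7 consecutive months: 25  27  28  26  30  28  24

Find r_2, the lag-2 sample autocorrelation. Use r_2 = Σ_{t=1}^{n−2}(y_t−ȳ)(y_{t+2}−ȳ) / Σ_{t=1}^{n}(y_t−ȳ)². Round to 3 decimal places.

Mean ȳ = (25 + 27 + 28 + 26 + 30 + 28 + 24)/7 = 26.8571
Deviations from mean: -1.8571, 0.1429, 1.1429, -0.8571, 3.1429, 1.1429, -2.8571
Numerator Σ_{t=1}^{5}(y_t−ȳ)(y_{t+2}−ȳ) = -8.6122
Denominator Σ(y_t−ȳ)² = 24.8571
r_2 = -8.6122 / 24.8571 = -0.346

-0.346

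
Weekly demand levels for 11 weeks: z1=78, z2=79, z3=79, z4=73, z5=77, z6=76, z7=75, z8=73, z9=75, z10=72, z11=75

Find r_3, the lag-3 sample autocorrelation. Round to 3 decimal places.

0.024

Mean z̄ = (78 + 79 + 79 + 73 + 77 + 76 + 75 + 73 + 75 + 72 + 75)/11 = 75.6364
Numerator Σ_{t=1}^{8}(z_t−z̄)(z_{t+3}−z̄) = 1.4215
Denominator Σ(z_t−z̄)² = 58.5455
r_3 = 1.4215 / 58.5455 = 0.024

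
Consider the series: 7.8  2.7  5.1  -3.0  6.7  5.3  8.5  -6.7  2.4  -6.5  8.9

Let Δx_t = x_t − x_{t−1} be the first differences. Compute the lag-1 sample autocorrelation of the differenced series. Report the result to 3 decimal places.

-0.638

First differences Δx: -5.1, 2.4, -8.1, 9.7, -1.4, 3.2, -15.2, 9.1, -8.9, 15.4
Mean of differences = 0.1100
Numerator Σ(Δx_t−Δx̄)(Δx_{t+1}−Δx̄) = -532.3201
Denominator Σ(Δx_t−Δx̄)² = 833.7690
r_1(Δx) = -532.3201 / 833.7690 = -0.638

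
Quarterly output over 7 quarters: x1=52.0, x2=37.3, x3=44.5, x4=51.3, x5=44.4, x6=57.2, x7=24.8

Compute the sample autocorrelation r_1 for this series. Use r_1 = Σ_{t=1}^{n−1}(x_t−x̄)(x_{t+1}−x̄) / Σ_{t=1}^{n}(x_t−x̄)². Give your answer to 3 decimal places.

-0.435

Mean x̄ = (52.0 + 37.3 + 44.5 + 51.3 + 44.4 + 57.2 + 24.8)/7 = 44.5000
Σ(x_t−x̄)(x_{t+1}−x̄) = (-54.0000) + (0.0000) + (0.0000) + (-0.6800) + (-1.2700) + (-250.1900) = -306.1400
Denominator Σ(x_t−x̄)² = 703.7200
r_1 = -306.1400 / 703.7200 = -0.435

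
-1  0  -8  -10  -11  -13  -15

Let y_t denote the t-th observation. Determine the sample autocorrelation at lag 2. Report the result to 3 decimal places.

0.067

Mean ȳ = (-1 + 0 − 8 − 10 − 11 − 13 − 15)/7 = -8.2857
Numerator Σ_{t=1}^{5}(y_t−ȳ)(y_{t+2}−ȳ) = 13.4082
Denominator Σ(y_t−ȳ)² = 199.4286
r_2 = 13.4082 / 199.4286 = 0.067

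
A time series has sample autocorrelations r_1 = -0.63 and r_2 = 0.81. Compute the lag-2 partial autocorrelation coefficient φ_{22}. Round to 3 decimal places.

0.685

φ_{22} = (r_2 − r_1²) / (1 − r_1²)
r_1² = (-0.63)² = 0.3969
Numerator = 0.81 − 0.3969 = 0.4131; denominator = 1 − 0.3969 = 0.6031
φ_{22} = 0.4131 / 0.6031 = 0.685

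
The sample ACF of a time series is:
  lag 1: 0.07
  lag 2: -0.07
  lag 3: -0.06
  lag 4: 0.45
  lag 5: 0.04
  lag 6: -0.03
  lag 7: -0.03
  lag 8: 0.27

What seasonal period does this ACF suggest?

The largest autocorrelation is r_4 = 0.45, with a weaker echo at lag 8 (0.27); the remaining lags stay at or below 0.07.
The dominant spike at lag 4 indicates a seasonal period of 4.

4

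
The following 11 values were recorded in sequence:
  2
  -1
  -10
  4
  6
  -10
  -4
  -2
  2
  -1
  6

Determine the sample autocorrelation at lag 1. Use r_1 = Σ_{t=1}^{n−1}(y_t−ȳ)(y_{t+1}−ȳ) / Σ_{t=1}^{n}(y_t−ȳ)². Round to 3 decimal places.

-0.141

Mean ȳ = (2 − 1 − 10 + 4 + 6 − 10 − 4 − 2 + 2 − 1 + 6)/11 = -0.7273
Numerator Σ_{t=1}^{10}(y_t−ȳ)(y_{t+1}−ȳ) = -44.1653
Denominator Σ(y_t−ȳ)² = 312.1818
r_1 = -44.1653 / 312.1818 = -0.141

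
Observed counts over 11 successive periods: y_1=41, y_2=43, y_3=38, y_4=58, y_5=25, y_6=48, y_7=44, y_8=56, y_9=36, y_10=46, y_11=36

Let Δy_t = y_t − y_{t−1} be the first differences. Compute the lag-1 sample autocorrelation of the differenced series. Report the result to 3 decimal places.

First differences Δy: 2, -5, 20, -33, 23, -4, 12, -20, 10, -10
Mean of differences = -0.5000
Numerator Σ(Δy_t−Δȳ)(Δy_{t+1}−Δȳ) = -2207.7500
Denominator Σ(Δy_t−Δȳ)² = 2804.5000
r_1(Δy) = -2207.7500 / 2804.5000 = -0.787

-0.787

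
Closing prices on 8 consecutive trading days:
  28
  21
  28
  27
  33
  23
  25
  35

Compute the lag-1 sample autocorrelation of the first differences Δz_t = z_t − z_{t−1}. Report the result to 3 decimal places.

First differences Δz: -7, 7, -1, 6, -10, 2, 10
Mean of differences = 1.0000
Numerator Σ(Δz_t−Δz̄)(Δz_{t+1}−Δz̄) = -127.0000
Denominator Σ(Δz_t−Δz̄)² = 332.0000
r_1(Δz) = -127.0000 / 332.0000 = -0.383

-0.383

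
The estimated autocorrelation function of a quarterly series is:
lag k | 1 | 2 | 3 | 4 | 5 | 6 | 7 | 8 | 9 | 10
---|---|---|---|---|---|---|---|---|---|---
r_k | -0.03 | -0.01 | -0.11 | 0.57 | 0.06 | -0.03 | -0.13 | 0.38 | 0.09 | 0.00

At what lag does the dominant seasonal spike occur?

The largest autocorrelation is r_4 = 0.57, with a weaker echo at lag 8 (0.38); the remaining lags stay at or below 0.09.
The dominant spike at lag 4 indicates a seasonal period of 4.

4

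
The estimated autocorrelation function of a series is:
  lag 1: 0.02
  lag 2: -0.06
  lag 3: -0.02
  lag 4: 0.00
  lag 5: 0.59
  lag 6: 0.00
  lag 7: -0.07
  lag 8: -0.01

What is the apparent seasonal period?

The largest autocorrelation is r_5 = 0.59; the remaining lags stay at or below 0.02.
The dominant spike at lag 5 indicates a seasonal period of 5.

5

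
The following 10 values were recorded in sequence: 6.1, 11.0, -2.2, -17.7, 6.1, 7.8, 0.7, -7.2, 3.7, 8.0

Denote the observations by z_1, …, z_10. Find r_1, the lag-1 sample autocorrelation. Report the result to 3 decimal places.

0.027

Mean z̄ = (6.1 + 11.0 − 2.2 − 17.7 + 6.1 + 7.8 + 0.7 − 7.2 + 3.7 + 8.0)/10 = 1.6300
Numerator Σ_{t=1}^{9}(z_t−z̄)(z_{t+1}−z̄) = 18.5871
Denominator Σ(z_t−z̄)² = 677.8410
r_1 = 18.5871 / 677.8410 = 0.027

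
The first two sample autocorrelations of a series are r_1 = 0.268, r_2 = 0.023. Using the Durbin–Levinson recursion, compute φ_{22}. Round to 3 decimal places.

φ_{22} = (r_2 − r_1²) / (1 − r_1²)
r_1² = (0.268)² = 0.071824
Numerator = 0.023 − 0.0718 = -0.0488; denominator = 1 − 0.0718 = 0.9282
φ_{22} = -0.0488 / 0.9282 = -0.053

-0.053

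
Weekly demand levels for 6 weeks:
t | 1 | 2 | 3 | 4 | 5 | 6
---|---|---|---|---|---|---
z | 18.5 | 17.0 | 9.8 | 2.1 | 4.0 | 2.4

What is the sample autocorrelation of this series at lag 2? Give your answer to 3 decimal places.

-0.023

Mean z̄ = (18.5 + 17.0 + 9.8 + 2.1 + 4.0 + 2.4)/6 = 8.9667
Deviations from mean: 9.5333, 8.0333, 0.8333, -6.8667, -4.9667, -6.5667
Σ(z_t−z̄)(z_{t+2}−z̄) = (7.9444) + (-55.1622) + (-4.1389) + (45.0911) = -6.2656
Denominator Σ(z_t−z̄)² = 271.0533
r_2 = -6.2656 / 271.0533 = -0.023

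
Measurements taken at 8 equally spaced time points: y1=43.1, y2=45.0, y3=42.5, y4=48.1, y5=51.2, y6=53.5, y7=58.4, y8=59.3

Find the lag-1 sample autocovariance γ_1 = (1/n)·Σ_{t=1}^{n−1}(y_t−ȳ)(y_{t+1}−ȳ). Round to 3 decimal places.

Mean ȳ = (43.1 + 45.0 + 42.5 + 48.1 + 51.2 + 53.5 + 58.4 + 59.3)/8 = 50.1375
Σ_{t=1}^{7}(y_t−ȳ)(y_{t+1}−ȳ) = 195.8498
γ_1 = 195.8498 / 8 = 24.481

24.481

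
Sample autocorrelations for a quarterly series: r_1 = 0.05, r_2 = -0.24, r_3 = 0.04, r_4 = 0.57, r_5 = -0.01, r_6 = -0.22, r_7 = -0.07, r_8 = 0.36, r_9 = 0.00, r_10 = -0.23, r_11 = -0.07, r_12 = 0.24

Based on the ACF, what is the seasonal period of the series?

4

The largest autocorrelation is r_4 = 0.57, with weaker echoes at lags 8 (0.36) and 12 (0.24); the remaining lags stay at or below 0.05.
The dominant spike at lag 4 indicates a seasonal period of 4.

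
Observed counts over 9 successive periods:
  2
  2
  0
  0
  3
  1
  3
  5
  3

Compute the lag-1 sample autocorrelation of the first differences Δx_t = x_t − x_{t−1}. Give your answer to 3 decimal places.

-0.360

First differences Δx: 0, -2, 0, 3, -2, 2, 2, -2
Mean of differences = 0.1250
Numerator Σ(Δx_t−Δx̄)(Δx_{t+1}−Δx̄) = -10.3906
Denominator Σ(Δx_t−Δx̄)² = 28.8750
r_1(Δx) = -10.3906 / 28.8750 = -0.360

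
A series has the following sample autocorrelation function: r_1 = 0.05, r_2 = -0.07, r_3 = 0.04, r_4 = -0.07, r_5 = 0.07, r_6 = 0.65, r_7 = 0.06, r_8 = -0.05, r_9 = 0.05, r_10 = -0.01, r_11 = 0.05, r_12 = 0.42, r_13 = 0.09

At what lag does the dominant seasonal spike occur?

The largest autocorrelation is r_6 = 0.65, with a weaker echo at lag 12 (0.42); the remaining lags stay at or below 0.09.
The dominant spike at lag 6 indicates a seasonal period of 6.

6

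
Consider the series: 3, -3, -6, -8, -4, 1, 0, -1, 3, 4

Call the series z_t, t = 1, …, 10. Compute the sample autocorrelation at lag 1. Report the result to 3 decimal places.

Mean z̄ = (3 − 3 − 6 − 8 − 4 + 1 + 0 − 1 + 3 + 4)/10 = -1.1000
Numerator Σ_{t=1}^{9}(z_t−z̄)(z_{t+1}−z̄) = 72.9900
Denominator Σ(z_t−z̄)² = 148.9000
r_1 = 72.9900 / 148.9000 = 0.490

0.490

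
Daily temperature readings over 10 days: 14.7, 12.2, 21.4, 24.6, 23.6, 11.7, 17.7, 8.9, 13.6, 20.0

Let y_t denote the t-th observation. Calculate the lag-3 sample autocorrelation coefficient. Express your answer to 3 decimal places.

-0.376

Mean ȳ = (14.7 + 12.2 + 21.4 + 24.6 + 23.6 + 11.7 + 17.7 + 8.9 + 13.6 + 20.0)/10 = 16.8400
Σ(y_t−ȳ)(y_{t+3}−ȳ) = (-16.6064) + (-31.3664) + (-23.4384) + (6.6736) + (-53.6744) + (16.6536) + (2.7176) = -99.0408
Denominator Σ(y_t−ȳ)² = 263.5040
r_3 = -99.0408 / 263.5040 = -0.376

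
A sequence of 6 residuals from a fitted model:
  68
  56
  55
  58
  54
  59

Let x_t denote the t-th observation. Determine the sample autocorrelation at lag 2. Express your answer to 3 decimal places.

Mean x̄ = (68 + 56 + 55 + 58 + 54 + 59)/6 = 58.3333
Deviations from mean: 9.6667, -2.3333, -3.3333, -0.3333, -4.3333, 0.6667
Numerator Σ_{t=1}^{4}(x_t−x̄)(x_{t+2}−x̄) = -17.2222
Denominator Σ(x_t−x̄)² = 129.3333
r_2 = -17.2222 / 129.3333 = -0.133

-0.133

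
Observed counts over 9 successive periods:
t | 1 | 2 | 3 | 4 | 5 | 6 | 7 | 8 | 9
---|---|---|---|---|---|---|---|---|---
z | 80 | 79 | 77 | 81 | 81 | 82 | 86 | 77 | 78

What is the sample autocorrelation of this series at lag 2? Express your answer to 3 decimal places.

Mean z̄ = (80 + 79 + 77 + 81 + 81 + 82 + 86 + 77 + 78)/9 = 80.1111
Σ(z_t−z̄)(z_{t+2}−z̄) = (0.3457) + (-0.9877) + (-2.7654) + (1.6790) + (5.2346) + (-5.8765) + (-12.4321) = -14.8025
Denominator Σ(z_t−z̄)² = 64.8889
r_2 = -14.8025 / 64.8889 = -0.228

-0.228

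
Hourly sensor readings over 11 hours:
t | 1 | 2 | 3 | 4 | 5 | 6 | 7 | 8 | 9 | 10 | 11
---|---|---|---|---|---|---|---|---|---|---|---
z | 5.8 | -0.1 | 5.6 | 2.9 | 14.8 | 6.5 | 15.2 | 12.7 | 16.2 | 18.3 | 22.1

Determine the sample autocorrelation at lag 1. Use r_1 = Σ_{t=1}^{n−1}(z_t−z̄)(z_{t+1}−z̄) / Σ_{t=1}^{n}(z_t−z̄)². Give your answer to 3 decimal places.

0.455

Mean z̄ = (5.8 − 0.1 + 5.6 + 2.9 + 14.8 + 6.5 + 15.2 + 12.7 + 16.2 + 18.3 + 22.1)/11 = 10.9091
Numerator Σ_{t=1}^{10}(z_t−z̄)(z_{t+1}−z̄) = 228.9545
Denominator Σ(z_t−z̄)² = 503.6891
r_1 = 228.9545 / 503.6891 = 0.455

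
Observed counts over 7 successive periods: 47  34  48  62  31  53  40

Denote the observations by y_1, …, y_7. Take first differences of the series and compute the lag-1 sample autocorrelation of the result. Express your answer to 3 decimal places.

-0.631

First differences Δy: -13, 14, 14, -31, 22, -13
Mean of differences = -1.1667
Numerator Σ(Δy_t−Δȳ)(Δy_{t+1}−Δȳ) = -1367.1944
Denominator Σ(Δy_t−Δȳ)² = 2166.8333
r_1(Δy) = -1367.1944 / 2166.8333 = -0.631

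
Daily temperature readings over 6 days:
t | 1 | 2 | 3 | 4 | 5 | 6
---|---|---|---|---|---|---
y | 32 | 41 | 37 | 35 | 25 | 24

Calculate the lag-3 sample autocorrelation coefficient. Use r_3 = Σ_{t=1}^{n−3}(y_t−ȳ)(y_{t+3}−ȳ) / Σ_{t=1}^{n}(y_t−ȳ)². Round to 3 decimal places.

Mean ȳ = (32 + 41 + 37 + 35 + 25 + 24)/6 = 32.3333
Deviations from mean: -0.3333, 8.6667, 4.6667, 2.6667, -7.3333, -8.3333
Numerator Σ_{t=1}^{3}(y_t−ȳ)(y_{t+3}−ȳ) = -103.3333
Denominator Σ(y_t−ȳ)² = 227.3333
r_3 = -103.3333 / 227.3333 = -0.455

-0.455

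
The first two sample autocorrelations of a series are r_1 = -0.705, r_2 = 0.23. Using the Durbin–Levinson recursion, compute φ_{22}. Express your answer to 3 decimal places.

φ_{22} = (r_2 − r_1²) / (1 − r_1²)
r_1² = (-0.705)² = 0.497025
Numerator = 0.23 − 0.4970 = -0.2670; denominator = 1 − 0.4970 = 0.5030
φ_{22} = -0.2670 / 0.5030 = -0.531

-0.531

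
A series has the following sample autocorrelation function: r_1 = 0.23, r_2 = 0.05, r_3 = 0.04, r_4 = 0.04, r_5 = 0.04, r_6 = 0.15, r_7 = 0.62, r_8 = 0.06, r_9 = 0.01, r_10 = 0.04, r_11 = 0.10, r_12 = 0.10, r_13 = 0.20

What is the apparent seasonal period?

7

The largest autocorrelation is r_7 = 0.62; the remaining lags stay at or below 0.23. The elevated value at lag 1 (0.23), dropping to 0.05 at lag 2, reflects decaying short-term dependence rather than seasonality.
The dominant spike at lag 7 indicates a seasonal period of 7.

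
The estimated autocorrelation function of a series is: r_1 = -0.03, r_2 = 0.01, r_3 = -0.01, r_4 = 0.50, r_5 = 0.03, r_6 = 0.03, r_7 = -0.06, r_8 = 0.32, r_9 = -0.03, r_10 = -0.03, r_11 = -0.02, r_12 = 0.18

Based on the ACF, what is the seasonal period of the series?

The largest autocorrelation is r_4 = 0.50, with weaker echoes at lags 8 (0.32) and 12 (0.18); the remaining lags stay at or below 0.03.
The dominant spike at lag 4 indicates a seasonal period of 4.

4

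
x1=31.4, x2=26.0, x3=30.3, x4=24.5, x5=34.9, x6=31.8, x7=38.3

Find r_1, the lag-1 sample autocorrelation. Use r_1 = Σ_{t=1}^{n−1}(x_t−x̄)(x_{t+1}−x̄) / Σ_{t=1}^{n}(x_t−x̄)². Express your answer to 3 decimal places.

Mean x̄ = (31.4 + 26.0 + 30.3 + 24.5 + 34.9 + 31.8 + 38.3)/7 = 31.0286
Deviations from mean: 0.3714, -5.0286, -0.7286, -6.5286, 3.8714, 0.7714, 7.2714
Σ(x_t−x̄)(x_{t+1}−x̄) = (-1.8678) + (3.6637) + (4.7565) + (-25.2749) + (2.9865) + (5.6094) = -10.1265
Denominator Σ(x_t−x̄)² = 137.0343
r_1 = -10.1265 / 137.0343 = -0.074

-0.074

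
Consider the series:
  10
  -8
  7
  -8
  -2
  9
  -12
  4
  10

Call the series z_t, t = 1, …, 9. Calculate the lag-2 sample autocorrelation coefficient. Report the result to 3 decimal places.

Mean z̄ = (10 − 8 + 7 − 8 − 2 + 9 − 12 + 4 + 10)/9 = 1.1111
Σ(z_t−z̄)(z_{t+2}−z̄) = (52.3457) + (83.0123) + (-18.3210) + (-71.8765) + (40.7901) + (22.7901) + (-116.5432) = -7.8025
Denominator Σ(z_t−z̄)² = 610.8889
r_2 = -7.8025 / 610.8889 = -0.013

-0.013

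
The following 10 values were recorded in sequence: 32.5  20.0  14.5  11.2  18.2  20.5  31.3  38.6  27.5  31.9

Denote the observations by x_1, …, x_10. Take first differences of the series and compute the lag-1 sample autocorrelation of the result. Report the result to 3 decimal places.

0.096

First differences Δx: -12.5, -5.5, -3.3, 7.0, 2.3, 10.8, 7.3, -11.1, 4.4
Mean of differences = -0.0667
Numerator Σ(Δx_t−Δx̄)(Δx_{t+1}−Δx̄) = 54.2056
Denominator Σ(Δx_t−Δx̄)² = 564.1400
r_1(Δx) = 54.2056 / 564.1400 = 0.096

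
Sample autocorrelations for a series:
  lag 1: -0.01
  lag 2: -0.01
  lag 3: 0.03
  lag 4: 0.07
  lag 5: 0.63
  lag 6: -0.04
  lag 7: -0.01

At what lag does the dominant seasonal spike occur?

The largest autocorrelation is r_5 = 0.63; the remaining lags stay at or below 0.07.
The dominant spike at lag 5 indicates a seasonal period of 5.

5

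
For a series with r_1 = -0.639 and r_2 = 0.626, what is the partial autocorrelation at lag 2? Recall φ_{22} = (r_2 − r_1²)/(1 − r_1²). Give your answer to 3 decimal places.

0.368

φ_{22} = (r_2 − r_1²) / (1 − r_1²)
r_1² = (-0.639)² = 0.408321
Numerator = 0.626 − 0.4083 = 0.2177; denominator = 1 − 0.4083 = 0.5917
φ_{22} = 0.2177 / 0.5917 = 0.368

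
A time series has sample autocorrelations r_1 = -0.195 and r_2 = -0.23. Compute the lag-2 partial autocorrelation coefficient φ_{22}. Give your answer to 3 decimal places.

-0.279

φ_{22} = (r_2 − r_1²) / (1 − r_1²)
r_1² = (-0.195)² = 0.038025
Numerator = -0.23 − 0.0380 = -0.2680; denominator = 1 − 0.0380 = 0.9620
φ_{22} = -0.2680 / 0.9620 = -0.279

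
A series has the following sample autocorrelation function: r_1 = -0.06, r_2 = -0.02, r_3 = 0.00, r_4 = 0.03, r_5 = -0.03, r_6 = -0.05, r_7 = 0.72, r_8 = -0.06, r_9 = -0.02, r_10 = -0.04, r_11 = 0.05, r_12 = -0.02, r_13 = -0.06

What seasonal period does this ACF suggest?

The largest autocorrelation is r_7 = 0.72; the remaining lags stay at or below 0.05.
The dominant spike at lag 7 indicates a seasonal period of 7.

7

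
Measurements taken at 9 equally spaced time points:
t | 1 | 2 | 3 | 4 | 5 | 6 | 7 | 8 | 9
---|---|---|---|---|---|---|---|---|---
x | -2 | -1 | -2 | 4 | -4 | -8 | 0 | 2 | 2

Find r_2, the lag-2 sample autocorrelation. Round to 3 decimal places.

Mean x̄ = (-2 − 1 − 2 + 4 − 4 − 8 + 0 + 2 + 2)/9 = -1.0000
Numerator Σ_{t=1}^{7}(x_t−x̄)(x_{t+2}−x̄) = -52.0000
Denominator Σ(x_t−x̄)² = 104.0000
r_2 = -52.0000 / 104.0000 = -0.500

-0.500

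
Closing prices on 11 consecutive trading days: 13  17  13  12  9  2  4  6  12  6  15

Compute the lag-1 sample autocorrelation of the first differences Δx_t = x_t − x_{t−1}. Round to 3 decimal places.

First differences Δx: 4, -4, -1, -3, -7, 2, 2, 6, -6, 9
Mean of differences = 0.2000
Numerator Σ(Δx_t−Δx̄)(Δx_{t+1}−Δx̄) = -73.8400
Denominator Σ(Δx_t−Δx̄)² = 251.6000
r_1(Δx) = -73.8400 / 251.6000 = -0.293

-0.293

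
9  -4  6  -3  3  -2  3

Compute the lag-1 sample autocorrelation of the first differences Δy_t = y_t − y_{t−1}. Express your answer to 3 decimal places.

-0.763

First differences Δy: -13, 10, -9, 6, -5, 5
Mean of differences = -1.0000
Numerator Σ(Δy_t−Δȳ)(Δy_{t+1}−Δȳ) = -328.0000
Denominator Σ(Δy_t−Δȳ)² = 430.0000
r_1(Δy) = -328.0000 / 430.0000 = -0.763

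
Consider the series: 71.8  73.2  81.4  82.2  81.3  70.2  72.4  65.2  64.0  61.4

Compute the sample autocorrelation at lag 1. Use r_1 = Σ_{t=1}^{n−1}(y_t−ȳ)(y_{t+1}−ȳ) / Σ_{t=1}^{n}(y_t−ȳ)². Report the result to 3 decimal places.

Mean ȳ = (71.8 + 73.2 + 81.4 + 82.2 + 81.3 + 70.2 + 72.4 + 65.2 + 64.0 + 61.4)/10 = 72.3100
Numerator Σ_{t=1}^{9}(y_t−ȳ)(y_{t+1}−ȳ) = 316.3949
Denominator Σ(y_t−ȳ)² = 505.4090
r_1 = 316.3949 / 505.4090 = 0.626

0.626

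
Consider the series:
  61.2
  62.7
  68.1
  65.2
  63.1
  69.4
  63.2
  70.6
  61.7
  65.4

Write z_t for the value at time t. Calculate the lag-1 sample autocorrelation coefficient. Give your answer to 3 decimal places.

Mean z̄ = (61.2 + 62.7 + 68.1 + 65.2 + 63.1 + 69.4 + 63.2 + 70.6 + 61.7 + 65.4)/10 = 65.0600
Numerator Σ_{t=1}^{9}(z_t−z̄)(z_{t+1}−z̄) = -44.5536
Denominator Σ(z_t−z̄)² = 97.9640
r_1 = -44.5536 / 97.9640 = -0.455

-0.455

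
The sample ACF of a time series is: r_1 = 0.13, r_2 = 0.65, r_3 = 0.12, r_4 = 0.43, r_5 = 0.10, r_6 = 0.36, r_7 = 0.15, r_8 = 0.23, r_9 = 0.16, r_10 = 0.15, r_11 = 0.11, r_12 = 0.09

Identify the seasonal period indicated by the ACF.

The largest autocorrelation is r_2 = 0.65, with weaker echoes at lags 4 (0.43), 6 (0.36) and 8 (0.23); the remaining lags stay at or below 0.16.
The dominant spike at lag 2 indicates a seasonal period of 2.

2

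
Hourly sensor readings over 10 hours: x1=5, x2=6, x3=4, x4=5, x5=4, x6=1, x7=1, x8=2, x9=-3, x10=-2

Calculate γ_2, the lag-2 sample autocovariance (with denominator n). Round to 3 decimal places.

Mean x̄ = (5 + 6 + 4 + 5 + 4 + 1 + 1 + 2 − 3 − 2)/10 = 2.3000
Σ_{t=1}^{8}(x_t−x̄)(x_{t+2}−x̄) = 20.3200
γ_2 = 20.3200 / 10 = 2.032

2.032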